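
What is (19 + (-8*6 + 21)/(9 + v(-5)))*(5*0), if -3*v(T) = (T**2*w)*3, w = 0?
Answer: 0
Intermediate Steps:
v(T) = 0 (v(T) = -T**2*0*3/3 = -0*3 = -1/3*0 = 0)
(19 + (-8*6 + 21)/(9 + v(-5)))*(5*0) = (19 + (-8*6 + 21)/(9 + 0))*(5*0) = (19 + (-48 + 21)/9)*0 = (19 - 27*1/9)*0 = (19 - 3)*0 = 16*0 = 0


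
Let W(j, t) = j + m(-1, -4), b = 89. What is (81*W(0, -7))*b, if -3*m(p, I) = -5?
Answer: 12015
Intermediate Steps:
m(p, I) = 5/3 (m(p, I) = -⅓*(-5) = 5/3)
W(j, t) = 5/3 + j (W(j, t) = j + 5/3 = 5/3 + j)
(81*W(0, -7))*b = (81*(5/3 + 0))*89 = (81*(5/3))*89 = 135*89 = 12015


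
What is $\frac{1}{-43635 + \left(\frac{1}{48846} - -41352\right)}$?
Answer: $- \frac{48846}{111515417} \approx -0.00043802$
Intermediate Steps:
$\frac{1}{-43635 + \left(\frac{1}{48846} - -41352\right)} = \frac{1}{-43635 + \left(\frac{1}{48846} + 41352\right)} = \frac{1}{-43635 + \frac{2019879793}{48846}} = \frac{1}{- \frac{111515417}{48846}} = - \frac{48846}{111515417}$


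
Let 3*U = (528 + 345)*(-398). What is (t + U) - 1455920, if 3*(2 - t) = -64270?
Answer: -4650938/3 ≈ -1.5503e+6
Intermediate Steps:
t = 64276/3 (t = 2 - ⅓*(-64270) = 2 + 64270/3 = 64276/3 ≈ 21425.)
U = -115818 (U = ((528 + 345)*(-398))/3 = (873*(-398))/3 = (⅓)*(-347454) = -115818)
(t + U) - 1455920 = (64276/3 - 115818) - 1455920 = -283178/3 - 1455920 = -4650938/3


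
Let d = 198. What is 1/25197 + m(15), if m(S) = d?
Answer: 4989007/25197 ≈ 198.00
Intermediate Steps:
m(S) = 198
1/25197 + m(15) = 1/25197 + 198 = 4989007/25197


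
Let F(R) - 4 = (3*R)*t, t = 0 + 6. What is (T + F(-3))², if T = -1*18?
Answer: 4624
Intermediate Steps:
t = 6
F(R) = 4 + 18*R (F(R) = 4 + (3*R)*6 = 4 + 18*R)
T = -18
(T + F(-3))² = (-18 + (4 + 18*(-3)))² = (-18 + (4 - 54))² = (-18 - 50)² = (-68)² = 4624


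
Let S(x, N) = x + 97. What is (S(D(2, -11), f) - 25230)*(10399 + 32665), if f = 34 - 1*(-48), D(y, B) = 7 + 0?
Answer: -1082026064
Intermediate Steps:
D(y, B) = 7
f = 82 (f = 34 + 48 = 82)
S(x, N) = 97 + x
(S(D(2, -11), f) - 25230)*(10399 + 32665) = ((97 + 7) - 25230)*(10399 + 32665) = (104 - 25230)*43064 = -25126*43064 = -1082026064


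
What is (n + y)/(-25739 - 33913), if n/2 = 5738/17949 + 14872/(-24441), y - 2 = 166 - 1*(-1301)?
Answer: -71576048509/2907647321652 ≈ -0.024616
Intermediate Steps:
y = 1469 (y = 2 + (166 - 1*(-1301)) = 2 + (166 + 1301) = 2 + 1467 = 1469)
n = -28154460/48743501 (n = 2*(5738/17949 + 14872/(-24441)) = 2*(5738*(1/17949) + 14872*(-1/24441)) = 2*(5738/17949 - 14872/24441) = 2*(-14077230/48743501) = -28154460/48743501 ≈ -0.57760)
(n + y)/(-25739 - 33913) = (-28154460/48743501 + 1469)/(-25739 - 33913) = (71576048509/48743501)/(-59652) = (71576048509/48743501)*(-1/59652) = -71576048509/2907647321652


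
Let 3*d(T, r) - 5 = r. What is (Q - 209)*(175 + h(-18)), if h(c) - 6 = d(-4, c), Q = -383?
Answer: -313760/3 ≈ -1.0459e+5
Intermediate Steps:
d(T, r) = 5/3 + r/3
h(c) = 23/3 + c/3 (h(c) = 6 + (5/3 + c/3) = 23/3 + c/3)
(Q - 209)*(175 + h(-18)) = (-383 - 209)*(175 + (23/3 + (⅓)*(-18))) = -592*(175 + (23/3 - 6)) = -592*(175 + 5/3) = -592*530/3 = -313760/3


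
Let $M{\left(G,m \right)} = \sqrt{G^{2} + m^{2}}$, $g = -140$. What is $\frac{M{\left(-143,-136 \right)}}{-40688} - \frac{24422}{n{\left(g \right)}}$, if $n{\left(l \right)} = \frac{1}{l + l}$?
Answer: $6838160 - \frac{\sqrt{38945}}{40688} \approx 6.8382 \cdot 10^{6}$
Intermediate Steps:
$n{\left(l \right)} = \frac{1}{2 l}$
$\frac{M{\left(-143,-136 \right)}}{-40688} - \frac{24422}{n{\left(g \right)}} = \frac{\sqrt{\left(-143\right)^{2} + \left(-136\right)^{2}}}{-40688} - \frac{24422}{\frac{1}{2} \frac{1}{-140}} = \sqrt{20449 + 18496} \left(- \frac{1}{40688}\right) - \frac{24422}{\frac{1}{2} \left(- \frac{1}{140}\right)} = \sqrt{38945} \left(- \frac{1}{40688}\right) - \frac{24422}{- \frac{1}{280}} = - \frac{\sqrt{38945}}{40688} - -6838160 = - \frac{\sqrt{38945}}{40688} + 6838160 = 6838160 - \frac{\sqrt{38945}}{40688}$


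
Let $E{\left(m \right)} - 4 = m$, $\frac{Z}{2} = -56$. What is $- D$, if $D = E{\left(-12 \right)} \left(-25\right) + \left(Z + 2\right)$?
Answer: $-90$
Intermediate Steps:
$Z = -112$ ($Z = 2 \left(-56\right) = -112$)
$E{\left(m \right)} = 4 + m$
$D = 90$ ($D = \left(4 - 12\right) \left(-25\right) + \left(-112 + 2\right) = \left(-8\right) \left(-25\right) - 110 = 200 - 110 = 90$)
$- D = \left(-1\right) 90 = -90$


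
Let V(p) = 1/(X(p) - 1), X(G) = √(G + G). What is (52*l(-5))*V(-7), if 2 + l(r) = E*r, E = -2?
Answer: -416/15 - 416*I*√14/15 ≈ -27.733 - 103.77*I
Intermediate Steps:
X(G) = √2*√G (X(G) = √(2*G) = √2*√G)
V(p) = 1/(-1 + √2*√p) (V(p) = 1/(√2*√p - 1) = 1/(-1 + √2*√p))
l(r) = -2 - 2*r
(52*l(-5))*V(-7) = (52*(-2 - 2*(-5)))/(-1 + √2*√(-7)) = (52*(-2 + 10))/(-1 + √2*(I*√7)) = (52*8)/(-1 + I*√14) = 416/(-1 + I*√14)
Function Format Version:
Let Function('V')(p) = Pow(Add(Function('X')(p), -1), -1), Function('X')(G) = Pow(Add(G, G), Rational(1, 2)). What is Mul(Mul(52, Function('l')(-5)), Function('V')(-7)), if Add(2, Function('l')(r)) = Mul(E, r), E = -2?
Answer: Add(Rational(-416, 15), Mul(Rational(-416, 15), I, Pow(14, Rational(1, 2)))) ≈ Add(-27.733, Mul(-103.77, I))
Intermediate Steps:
Function('X')(G) = Mul(Pow(2, Rational(1, 2)), Pow(G, Rational(1, 2))) (Function('X')(G) = Pow(Mul(2, G), Rational(1, 2)) = Mul(Pow(2, Rational(1, 2)), Pow(G, Rational(1, 2))))
Function('V')(p) = Pow(Add(-1, Mul(Pow(2, Rational(1, 2)), Pow(p, Rational(1, 2)))), -1) (Function('V')(p) = Pow(Add(Mul(Pow(2, Rational(1, 2)), Pow(p, Rational(1, 2))), -1), -1) = Pow(Add(-1, Mul(Pow(2, Rational(1, 2)), Pow(p, Rational(1, 2)))), -1))
Function('l')(r) = Add(-2, Mul(-2, r))
Mul(Mul(52, Function('l')(-5)), Function('V')(-7)) = Mul(Mul(52, Add(-2, Mul(-2, -5))), Pow(Add(-1, Mul(Pow(2, Rational(1, 2)), Pow(-7, Rational(1, 2)))), -1)) = Mul(Mul(52, Add(-2, 10)), Pow(Add(-1, Mul(Pow(2, Rational(1, 2)), Mul(I, Pow(7, Rational(1, 2))))), -1)) = Mul(Mul(52, 8), Pow(Add(-1, Mul(I, Pow(14, Rational(1, 2)))), -1)) = Mul(416, Pow(Add(-1, Mul(I, Pow(14, Rational(1, 2)))), -1))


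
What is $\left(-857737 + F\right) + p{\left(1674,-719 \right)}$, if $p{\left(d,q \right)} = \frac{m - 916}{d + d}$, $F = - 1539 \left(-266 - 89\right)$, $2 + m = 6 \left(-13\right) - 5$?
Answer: $- \frac{1042541417}{3348} \approx -3.1139 \cdot 10^{5}$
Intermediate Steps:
$m = -85$ ($m = -2 + \left(6 \left(-13\right) - 5\right) = -2 - 83 = -85$)
$F = 546345$ ($F = \left(-1539\right) \left(-355\right) = 546345$)
$p{\left(d,q \right)} = - \frac{1001}{2 d}$ ($p{\left(d,q \right)} = \frac{-85 - 916}{d + d} = - \frac{1001}{2 d}$)
$\left(-857737 + F\right) + p{\left(1674,-719 \right)} = \left(-857737 + 546345\right) - \frac{1001}{2 \cdot 1674} = -311392 - \frac{1001}{3348} = - \frac{1042541417}{3348}$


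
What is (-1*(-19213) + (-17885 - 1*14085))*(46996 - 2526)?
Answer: -567303790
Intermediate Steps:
(-1*(-19213) + (-17885 - 1*14085))*(46996 - 2526) = (19213 + (-17885 - 14085))*44470 = (19213 - 31970)*44470 = -12757*44470 = -567303790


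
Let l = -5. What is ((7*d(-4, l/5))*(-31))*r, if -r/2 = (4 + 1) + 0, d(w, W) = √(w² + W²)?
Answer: 2170*√17 ≈ 8947.1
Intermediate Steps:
d(w, W) = √(W² + w²)
r = -10 (r = -2*((4 + 1) + 0) = -2*(5 + 0) = -2*5 = -10)
((7*d(-4, l/5))*(-31))*r = ((7*√((-5/5)² + (-4)²))*(-31))*(-10) = ((7*√((-5*⅕)² + 16))*(-31))*(-10) = ((7*√((-1)² + 16))*(-31))*(-10) = ((7*√(1 + 16))*(-31))*(-10) = ((7*√17)*(-31))*(-10) = -217*√17*(-10) = 2170*√17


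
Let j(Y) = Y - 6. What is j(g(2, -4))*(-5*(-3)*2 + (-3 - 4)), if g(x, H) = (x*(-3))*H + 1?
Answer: 437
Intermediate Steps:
g(x, H) = 1 - 3*H*x (g(x, H) = (-3*x)*H + 1 = -3*H*x + 1 = 1 - 3*H*x)
j(Y) = -6 + Y
j(g(2, -4))*(-5*(-3)*2 + (-3 - 4)) = (-6 + (1 - 3*(-4)*2))*(-5*(-3)*2 + (-3 - 4)) = (-6 + (1 + 24))*(15*2 - 7) = (-6 + 25)*(30 - 7) = 19*23 = 437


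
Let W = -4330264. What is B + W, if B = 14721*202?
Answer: -1356622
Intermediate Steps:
B = 2973642
B + W = 2973642 - 4330264 = -1356622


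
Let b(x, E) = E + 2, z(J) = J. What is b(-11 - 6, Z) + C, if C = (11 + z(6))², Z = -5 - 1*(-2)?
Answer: 288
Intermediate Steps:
Z = -3 (Z = -5 + 2 = -3)
b(x, E) = 2 + E
C = 289 (C = (11 + 6)² = 17² = 289)
b(-11 - 6, Z) + C = (2 - 3) + 289 = -1 + 289 = 288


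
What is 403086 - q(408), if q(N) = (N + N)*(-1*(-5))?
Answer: 399006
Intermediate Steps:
q(N) = 10*N (q(N) = (2*N)*5 = 10*N)
403086 - q(408) = 403086 - 10*408 = 403086 - 1*4080 = 403086 - 4080 = 399006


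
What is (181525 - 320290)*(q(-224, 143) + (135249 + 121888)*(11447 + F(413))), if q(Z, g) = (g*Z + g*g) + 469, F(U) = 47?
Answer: -410122949828460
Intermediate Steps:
q(Z, g) = 469 + g**2 + Z*g (q(Z, g) = (Z*g + g**2) + 469 = (g**2 + Z*g) + 469 = 469 + g**2 + Z*g)
(181525 - 320290)*(q(-224, 143) + (135249 + 121888)*(11447 + F(413))) = (181525 - 320290)*((469 + 143**2 - 224*143) + (135249 + 121888)*(11447 + 47)) = -138765*((469 + 20449 - 32032) + 257137*11494) = -138765*(-11114 + 2955532678) = -138765*2955521564 = -410122949828460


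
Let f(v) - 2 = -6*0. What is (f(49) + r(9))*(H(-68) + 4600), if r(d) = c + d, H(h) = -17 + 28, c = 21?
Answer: 147552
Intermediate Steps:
H(h) = 11
f(v) = 2 (f(v) = 2 - 6*0 = 2 + 0 = 2)
r(d) = 21 + d
(f(49) + r(9))*(H(-68) + 4600) = (2 + (21 + 9))*(11 + 4600) = (2 + 30)*4611 = 32*4611 = 147552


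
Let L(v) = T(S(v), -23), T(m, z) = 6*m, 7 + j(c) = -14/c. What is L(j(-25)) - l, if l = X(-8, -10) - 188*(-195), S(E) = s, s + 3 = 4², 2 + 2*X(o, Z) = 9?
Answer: -73171/2 ≈ -36586.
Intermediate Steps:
j(c) = -7 - 14/c
X(o, Z) = 7/2 (X(o, Z) = -1 + (½)*9 = -1 + 9/2 = 7/2)
s = 13 (s = -3 + 4² = -3 + 16 = 13)
S(E) = 13
L(v) = 78 (L(v) = 6*13 = 78)
l = 73327/2 (l = 7/2 - 188*(-195) = 7/2 + 36660 = 73327/2 ≈ 36664.)
L(j(-25)) - l = 78 - 1*73327/2 = 78 - 73327/2 = -73171/2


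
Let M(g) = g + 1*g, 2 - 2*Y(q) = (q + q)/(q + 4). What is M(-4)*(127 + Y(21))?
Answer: -25432/25 ≈ -1017.3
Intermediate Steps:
Y(q) = 1 - q/(4 + q) (Y(q) = 1 - (q + q)/(2*(q + 4)) = 1 - 2*q/(2*(4 + q)) = 1 - q/(4 + q))
M(g) = 2*g (M(g) = g + g = 2*g)
M(-4)*(127 + Y(21)) = (2*(-4))*(127 + 4/(4 + 21)) = -8*(127 + 4/25) = -8*3179/25 = -25432/25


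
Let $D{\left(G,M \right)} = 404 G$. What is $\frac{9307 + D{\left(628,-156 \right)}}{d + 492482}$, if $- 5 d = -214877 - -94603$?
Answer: $\frac{1315095}{2582684} \approx 0.5092$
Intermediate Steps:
$d = \frac{120274}{5}$ ($d = - \frac{-214877 - -94603}{5} = - \frac{-214877 + 94603}{5} = \left(- \frac{1}{5}\right) \left(-120274\right) = \frac{120274}{5} \approx 24055.0$)
$\frac{9307 + D{\left(628,-156 \right)}}{d + 492482} = \frac{9307 + 404 \cdot 628}{\frac{120274}{5} + 492482} = \frac{9307 + 253712}{\frac{2582684}{5}} = 263019 \cdot \frac{5}{2582684} = \frac{1315095}{2582684}$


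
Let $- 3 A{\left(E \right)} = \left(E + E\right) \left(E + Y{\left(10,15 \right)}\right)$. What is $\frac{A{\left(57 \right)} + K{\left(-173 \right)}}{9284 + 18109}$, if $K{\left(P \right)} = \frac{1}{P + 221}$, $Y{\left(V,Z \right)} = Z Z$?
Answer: $- \frac{514367}{1314864} \approx -0.39119$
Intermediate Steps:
$Y{\left(V,Z \right)} = Z^{2}$
$A{\left(E \right)} = - \frac{2 E \left(225 + E\right)}{3}$ ($A{\left(E \right)} = - \frac{\left(E + E\right) \left(E + 15^{2}\right)}{3} = - \frac{2 E \left(E + 225\right)}{3} = - \frac{2 E \left(225 + E\right)}{3}$)
$K{\left(P \right)} = \frac{1}{221 + P}$
$\frac{A{\left(57 \right)} + K{\left(-173 \right)}}{9284 + 18109} = \frac{\left(- \frac{2}{3}\right) 57 \left(225 + 57\right) + \frac{1}{221 - 173}}{9284 + 18109} = \frac{\left(- \frac{2}{3}\right) 57 \cdot 282 + \frac{1}{48}}{27393} = \left(-10716 + \frac{1}{48}\right) \frac{1}{27393} = \left(- \frac{514367}{48}\right) \frac{1}{27393} = - \frac{514367}{1314864}$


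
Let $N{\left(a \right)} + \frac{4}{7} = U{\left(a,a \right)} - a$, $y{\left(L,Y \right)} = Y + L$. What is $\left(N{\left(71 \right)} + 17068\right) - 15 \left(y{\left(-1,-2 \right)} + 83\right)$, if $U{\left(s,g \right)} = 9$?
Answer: $\frac{110638}{7} \approx 15805.0$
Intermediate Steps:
$y{\left(L,Y \right)} = L + Y$
$N{\left(a \right)} = \frac{59}{7} - a$ ($N{\left(a \right)} = - \frac{4}{7} - \left(-9 + a\right) = \frac{59}{7} - a$)
$\left(N{\left(71 \right)} + 17068\right) - 15 \left(y{\left(-1,-2 \right)} + 83\right) = \left(\left(\frac{59}{7} - 71\right) + 17068\right) - 15 \left(\left(-1 - 2\right) + 83\right) = \left(\left(\frac{59}{7} - 71\right) + 17068\right) - 15 \left(-3 + 83\right) = \left(- \frac{438}{7} + 17068\right) - 1200 = \frac{119038}{7} - 1200 = \frac{110638}{7}$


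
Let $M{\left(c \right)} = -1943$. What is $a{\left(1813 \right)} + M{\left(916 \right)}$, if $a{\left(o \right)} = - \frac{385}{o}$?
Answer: $- \frac{503292}{259} \approx -1943.2$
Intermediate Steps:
$a{\left(1813 \right)} + M{\left(916 \right)} = - \frac{385}{1813} - 1943 = \left(-385\right) \frac{1}{1813} - 1943 = - \frac{55}{259} - 1943 = - \frac{503292}{259}$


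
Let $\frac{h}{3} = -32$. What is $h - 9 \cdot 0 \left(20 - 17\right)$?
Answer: $-96$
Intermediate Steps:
$h = -96$ ($h = 3 \left(-32\right) = -96$)
$h - 9 \cdot 0 \left(20 - 17\right) = -96 - 9 \cdot 0 \left(20 - 17\right) = -96 - 0 \cdot 3 = -96 - 0 = -96 + 0 = -96$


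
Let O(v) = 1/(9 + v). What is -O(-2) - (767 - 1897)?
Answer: 7909/7 ≈ 1129.9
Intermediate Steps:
-O(-2) - (767 - 1897) = -1/(9 - 2) - (767 - 1897) = -1/7 - 1*(-1130) = -1*1/7 + 1130 = -1/7 + 1130 = 7909/7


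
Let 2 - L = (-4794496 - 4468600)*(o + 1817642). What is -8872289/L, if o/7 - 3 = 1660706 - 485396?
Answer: -8872289/93046252382970 ≈ -9.5353e-8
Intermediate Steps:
o = 8227191 (o = 21 + 7*(1660706 - 485396) = 21 + 7*1175310 = 21 + 8227170 = 8227191)
L = 93046252382970 (L = 2 - (-4794496 - 4468600)*(8227191 + 1817642) = 2 - (-9263096)*10044833 = 2 - 1*(-93046252382968) = 2 + 93046252382968 = 93046252382970)
-8872289/L = -8872289/93046252382970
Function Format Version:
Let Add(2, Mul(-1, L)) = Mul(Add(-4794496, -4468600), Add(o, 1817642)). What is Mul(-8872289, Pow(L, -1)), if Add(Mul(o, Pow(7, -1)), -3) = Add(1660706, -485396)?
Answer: Rational(-8872289, 93046252382970) ≈ -9.5353e-8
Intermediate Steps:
o = 8227191 (o = Add(21, Mul(7, Add(1660706, -485396))) = Add(21, Mul(7, 1175310)) = Add(21, 8227170) = 8227191)
L = 93046252382970 (L = Add(2, Mul(-1, Mul(Add(-4794496, -4468600), Add(8227191, 1817642)))) = Add(2, Mul(-1, Mul(-9263096, 10044833))) = Add(2, Mul(-1, -93046252382968)) = Add(2, 93046252382968) = 93046252382970)
Mul(-8872289, Pow(L, -1)) = Mul(-8872289, Pow(93046252382970, -1)) = Mul(-8872289, Rational(1, 93046252382970)) = Rational(-8872289, 93046252382970)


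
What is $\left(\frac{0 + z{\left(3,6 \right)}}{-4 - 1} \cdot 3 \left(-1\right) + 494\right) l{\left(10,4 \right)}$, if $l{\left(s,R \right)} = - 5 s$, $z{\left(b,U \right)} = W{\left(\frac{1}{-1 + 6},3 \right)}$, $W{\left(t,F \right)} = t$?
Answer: $-24706$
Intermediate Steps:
$z{\left(b,U \right)} = \frac{1}{5}$ ($z{\left(b,U \right)} = \frac{1}{-1 + 6} = \frac{1}{5}$)
$\left(\frac{0 + z{\left(3,6 \right)}}{-4 - 1} \cdot 3 \left(-1\right) + 494\right) l{\left(10,4 \right)} = \left(\frac{0 + \frac{1}{5}}{-4 - 1} \cdot 3 \left(-1\right) + 494\right) \left(\left(-5\right) 10\right) = \left(\frac{1}{5 \left(-5\right)} 3 \left(-1\right) + 494\right) \left(-50\right) = \left(\frac{1}{5} \left(- \frac{1}{5}\right) 3 \left(-1\right) + 494\right) \left(-50\right) = \left(\left(- \frac{1}{25}\right) 3 \left(-1\right) + 494\right) \left(-50\right) = \left(\left(- \frac{3}{25}\right) \left(-1\right) + 494\right) \left(-50\right) = \left(\frac{3}{25} + 494\right) \left(-50\right) = \frac{12353}{25} \left(-50\right) = -24706$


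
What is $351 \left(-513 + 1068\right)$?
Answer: $194805$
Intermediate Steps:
$351 \left(-513 + 1068\right) = 351 \cdot 555 = 194805$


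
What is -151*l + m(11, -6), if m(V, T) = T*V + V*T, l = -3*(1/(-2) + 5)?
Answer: 3813/2 ≈ 1906.5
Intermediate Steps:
l = -27/2 (l = -3*(-½ + 5) = -3*9/2 = -27/2 ≈ -13.500)
m(V, T) = 2*T*V (m(V, T) = T*V + T*V = 2*T*V)
-151*l + m(11, -6) = -151*(-27/2) + 2*(-6)*11 = 4077/2 - 132 = 3813/2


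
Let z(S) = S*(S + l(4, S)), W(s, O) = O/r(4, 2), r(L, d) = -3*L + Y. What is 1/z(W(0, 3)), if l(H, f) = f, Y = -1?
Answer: 169/18 ≈ 9.3889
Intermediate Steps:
r(L, d) = -1 - 3*L (r(L, d) = -3*L - 1 = -1 - 3*L)
W(s, O) = -O/13 (W(s, O) = O/(-1 - 3*4) = O/(-1 - 12) = O/(-13) = O*(-1/13) = -O/13)
z(S) = 2*S² (z(S) = S*(S + S) = S*(2*S) = 2*S²)
1/z(W(0, 3)) = 1/(2*(-1/13*3)²) = 1/(2*(-3/13)²) = 1/(2*(9/169)) = 1/(18/169) = 169/18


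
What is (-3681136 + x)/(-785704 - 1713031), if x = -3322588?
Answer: 7003724/2498735 ≈ 2.8029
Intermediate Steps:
(-3681136 + x)/(-785704 - 1713031) = (-3681136 - 3322588)/(-785704 - 1713031) = -7003724/(-2498735) = -7003724*(-1/2498735) = 7003724/2498735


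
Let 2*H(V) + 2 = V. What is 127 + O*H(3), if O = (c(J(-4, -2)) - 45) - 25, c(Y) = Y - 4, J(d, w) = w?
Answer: 89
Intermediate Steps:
c(Y) = -4 + Y
H(V) = -1 + V/2
O = -76 (O = ((-4 - 2) - 45) - 25 = (-6 - 45) - 25 = -51 - 25 = -76)
127 + O*H(3) = 127 - 76*(-1 + (½)*3) = 127 - 76*(-1 + 3/2) = 127 - 76*½ = 127 - 38 = 89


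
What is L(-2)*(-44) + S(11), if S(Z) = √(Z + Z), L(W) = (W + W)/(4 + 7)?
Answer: 16 + √22 ≈ 20.690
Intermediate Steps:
L(W) = 2*W/11 (L(W) = (2*W)/11 = (2*W)*(1/11) = 2*W/11)
S(Z) = √2*√Z (S(Z) = √(2*Z) = √2*√Z)
L(-2)*(-44) + S(11) = ((2/11)*(-2))*(-44) + √2*√11 = -4/11*(-44) + √22 = 16 + √22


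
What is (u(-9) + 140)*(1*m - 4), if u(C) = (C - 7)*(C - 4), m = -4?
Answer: -2784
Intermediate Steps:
u(C) = (-7 + C)*(-4 + C)
(u(-9) + 140)*(1*m - 4) = ((28 + (-9)² - 11*(-9)) + 140)*(1*(-4) - 4) = ((28 + 81 + 99) + 140)*(-4 - 4) = (208 + 140)*(-8) = 348*(-8) = -2784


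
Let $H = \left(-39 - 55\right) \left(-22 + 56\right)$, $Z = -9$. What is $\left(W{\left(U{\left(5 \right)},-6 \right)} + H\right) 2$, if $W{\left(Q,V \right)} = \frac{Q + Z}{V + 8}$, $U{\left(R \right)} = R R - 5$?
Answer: $-6381$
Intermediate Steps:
$H = -3196$ ($H = \left(-94\right) 34 = -3196$)
$U{\left(R \right)} = -5 + R^{2}$ ($U{\left(R \right)} = R^{2} - 5 = -5 + R^{2}$)
$W{\left(Q,V \right)} = \frac{-9 + Q}{8 + V}$ ($W{\left(Q,V \right)} = \frac{Q - 9}{V + 8} = \frac{-9 + Q}{8 + V}$)
$\left(W{\left(U{\left(5 \right)},-6 \right)} + H\right) 2 = \left(\frac{-9 - \left(5 - 5^{2}\right)}{8 - 6} - 3196\right) 2 = \left(\frac{-9 + \left(-5 + 25\right)}{2} - 3196\right) 2 = \left(\frac{-9 + 20}{2} - 3196\right) 2 = \left(\frac{1}{2} \cdot 11 - 3196\right) 2 = \left(\frac{11}{2} - 3196\right) 2 = \left(- \frac{6381}{2}\right) 2 = -6381$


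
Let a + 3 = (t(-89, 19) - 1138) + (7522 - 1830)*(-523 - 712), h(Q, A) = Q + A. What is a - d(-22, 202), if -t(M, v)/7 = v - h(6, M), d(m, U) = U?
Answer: -7031677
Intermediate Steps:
h(Q, A) = A + Q
t(M, v) = 42 - 7*v + 7*M (t(M, v) = -7*(v - (M + 6)) = -7*(v - (6 + M)) = -7*(v + (-6 - M)) = -7*(-6 + v - M) = 42 - 7*v + 7*M)
a = -7031475 (a = -3 + (((42 - 7*19 + 7*(-89)) - 1138) + (7522 - 1830)*(-523 - 712)) = -3 + (((42 - 133 - 623) - 1138) + 5692*(-1235)) = -3 + ((-714 - 1138) - 7029620) = -3 + (-1852 - 7029620) = -3 - 7031472 = -7031475)
a - d(-22, 202) = -7031475 - 1*202 = -7031475 - 202 = -7031677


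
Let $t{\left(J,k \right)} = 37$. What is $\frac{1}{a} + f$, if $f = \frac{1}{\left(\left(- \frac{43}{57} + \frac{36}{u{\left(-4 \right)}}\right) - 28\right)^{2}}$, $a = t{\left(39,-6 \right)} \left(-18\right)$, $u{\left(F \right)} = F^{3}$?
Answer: $- \frac{160925665}{476101534554} \approx -0.00033801$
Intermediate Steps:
$a = -666$ ($a = 37 \left(-18\right) = -666$)
$f = \frac{831744}{714867169}$ ($f = \frac{1}{\left(\left(- \frac{43}{57} + \frac{36}{\left(-4\right)^{3}}\right) - 28\right)^{2}} = \frac{1}{\left(\left(\left(-43\right) \frac{1}{57} + \frac{36}{-64}\right) - 28\right)^{2}} = \frac{1}{\left(\left(- \frac{43}{57} + 36 \left(- \frac{1}{64}\right)\right) - 28\right)^{2}} = \frac{1}{\left(\left(- \frac{43}{57} - \frac{9}{16}\right) - 28\right)^{2}} = \frac{1}{\left(- \frac{1201}{912} - 28\right)^{2}} = \frac{1}{\left(- \frac{26737}{912}\right)^{2}} = \frac{1}{\frac{714867169}{831744}} = \frac{831744}{714867169} \approx 0.0011635$)
$\frac{1}{a} + f = \frac{1}{-666} + \frac{831744}{714867169} = - \frac{1}{666} + \frac{831744}{714867169} = - \frac{160925665}{476101534554}$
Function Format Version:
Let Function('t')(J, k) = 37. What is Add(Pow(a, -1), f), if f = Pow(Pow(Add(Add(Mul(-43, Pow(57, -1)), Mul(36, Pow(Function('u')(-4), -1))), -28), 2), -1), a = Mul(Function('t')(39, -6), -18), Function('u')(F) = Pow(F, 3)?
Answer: Rational(-160925665, 476101534554) ≈ -0.00033801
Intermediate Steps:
a = -666 (a = Mul(37, -18) = -666)
f = Rational(831744, 714867169) (f = Pow(Pow(Add(Add(Mul(-43, Pow(57, -1)), Mul(36, Pow(Pow(-4, 3), -1))), -28), 2), -1) = Pow(Pow(Add(Add(Mul(-43, Rational(1, 57)), Mul(36, Pow(-64, -1))), -28), 2), -1) = Pow(Pow(Add(Add(Rational(-43, 57), Mul(36, Rational(-1, 64))), -28), 2), -1) = Pow(Pow(Add(Add(Rational(-43, 57), Rational(-9, 16)), -28), 2), -1) = Pow(Pow(Add(Rational(-1201, 912), -28), 2), -1) = Pow(Pow(Rational(-26737, 912), 2), -1) = Pow(Rational(714867169, 831744), -1) = Rational(831744, 714867169) ≈ 0.0011635)
Add(Pow(a, -1), f) = Add(Pow(-666, -1), Rational(831744, 714867169)) = Add(Rational(-1, 666), Rational(831744, 714867169)) = Rational(-160925665, 476101534554)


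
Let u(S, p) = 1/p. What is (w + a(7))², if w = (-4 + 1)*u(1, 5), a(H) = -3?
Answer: 324/25 ≈ 12.960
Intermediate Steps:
w = -⅗ (w = (-4 + 1)/5 = -3*⅕ = -⅗ ≈ -0.60000)
(w + a(7))² = (-⅗ - 3)² = (-18/5)² = 324/25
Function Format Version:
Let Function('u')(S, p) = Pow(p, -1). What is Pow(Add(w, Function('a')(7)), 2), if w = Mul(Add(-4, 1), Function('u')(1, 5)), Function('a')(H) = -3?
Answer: Rational(324, 25) ≈ 12.960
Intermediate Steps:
w = Rational(-3, 5) (w = Mul(Add(-4, 1), Pow(5, -1)) = Mul(-3, Rational(1, 5)) = Rational(-3, 5) ≈ -0.60000)
Pow(Add(w, Function('a')(7)), 2) = Pow(Add(Rational(-3, 5), -3), 2) = Pow(Rational(-18, 5), 2) = Rational(324, 25)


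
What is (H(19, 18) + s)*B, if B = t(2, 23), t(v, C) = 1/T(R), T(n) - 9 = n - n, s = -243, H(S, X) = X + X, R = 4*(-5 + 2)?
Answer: -23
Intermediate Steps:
R = -12 (R = 4*(-3) = -12)
H(S, X) = 2*X
T(n) = 9 (T(n) = 9 + (n - n) = 9 + 0 = 9)
t(v, C) = ⅑ (t(v, C) = 1/9 = ⅑)
B = ⅑ ≈ 0.11111
(H(19, 18) + s)*B = (2*18 - 243)*(⅑) = (36 - 243)*(⅑) = -207*⅑ = -23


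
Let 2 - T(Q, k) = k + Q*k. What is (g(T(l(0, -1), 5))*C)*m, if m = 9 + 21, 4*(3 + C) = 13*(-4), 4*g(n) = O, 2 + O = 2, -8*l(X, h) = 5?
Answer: 0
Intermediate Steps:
l(X, h) = -5/8 (l(X, h) = -⅛*5 = -5/8)
T(Q, k) = 2 - k - Q*k (T(Q, k) = 2 - (k + Q*k) = 2 + (-k - Q*k) = 2 - k - Q*k)
O = 0 (O = -2 + 2 = 0)
g(n) = 0 (g(n) = (¼)*0 = 0)
C = -16 (C = -3 + (13*(-4))/4 = -3 + (¼)*(-52) = -3 - 13 = -16)
m = 30
(g(T(l(0, -1), 5))*C)*m = (0*(-16))*30 = 0*30 = 0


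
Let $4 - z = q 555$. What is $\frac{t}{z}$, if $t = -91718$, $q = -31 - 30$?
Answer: $- \frac{91718}{33859} \approx -2.7088$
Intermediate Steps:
$q = -61$
$z = 33859$ ($z = 4 - \left(-61\right) 555 = 4 - -33855 = 4 + 33855 = 33859$)
$\frac{t}{z} = - \frac{91718}{33859}$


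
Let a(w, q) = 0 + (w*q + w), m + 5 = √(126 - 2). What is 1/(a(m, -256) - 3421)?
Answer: 1073/1728892 - 255*√31/1728892 ≈ -0.00020058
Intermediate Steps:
m = -5 + 2*√31 (m = -5 + √(126 - 2) = -5 + √124 = -5 + 2*√31 ≈ 6.1355)
a(w, q) = w + q*w (a(w, q) = 0 + (q*w + w) = 0 + (w + q*w) = w + q*w)
1/(a(m, -256) - 3421) = 1/((-5 + 2*√31)*(1 - 256) - 3421) = 1/((-5 + 2*√31)*(-255) - 3421) = 1/((1275 - 510*√31) - 3421) = 1/(-2146 - 510*√31)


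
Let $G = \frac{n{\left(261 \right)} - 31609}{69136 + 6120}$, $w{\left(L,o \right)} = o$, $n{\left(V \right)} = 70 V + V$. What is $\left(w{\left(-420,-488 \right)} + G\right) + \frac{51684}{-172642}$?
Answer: $- \frac{1586603090739}{3248086588} \approx -488.47$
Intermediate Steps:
$n{\left(V \right)} = 71 V$
$G = - \frac{6539}{37628}$ ($G = \frac{71 \cdot 261 - 31609}{69136 + 6120} = \frac{18531 - 31609}{75256} = \left(-13078\right) \frac{1}{75256} = - \frac{6539}{37628} \approx -0.17378$)
$\left(w{\left(-420,-488 \right)} + G\right) + \frac{51684}{-172642} = \left(-488 - \frac{6539}{37628}\right) + \frac{51684}{-172642} = - \frac{18369003}{37628} + 51684 \left(- \frac{1}{172642}\right) = - \frac{18369003}{37628} - \frac{25842}{86321} = - \frac{1586603090739}{3248086588}$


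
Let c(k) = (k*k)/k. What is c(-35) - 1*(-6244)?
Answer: 6209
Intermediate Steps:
c(k) = k (c(k) = k**2/k = k)
c(-35) - 1*(-6244) = -35 - 1*(-6244) = -35 + 6244 = 6209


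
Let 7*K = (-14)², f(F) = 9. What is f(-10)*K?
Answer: 252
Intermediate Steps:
K = 28 (K = (⅐)*(-14)² = (⅐)*196 = 28)
f(-10)*K = 9*28 = 252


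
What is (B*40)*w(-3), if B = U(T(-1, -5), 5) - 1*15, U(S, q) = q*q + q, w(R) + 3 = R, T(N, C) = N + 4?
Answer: -3600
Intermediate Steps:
T(N, C) = 4 + N
w(R) = -3 + R
U(S, q) = q + q**2 (U(S, q) = q**2 + q = q + q**2)
B = 15 (B = 5*(1 + 5) - 1*15 = 5*6 - 15 = 30 - 15 = 15)
(B*40)*w(-3) = (15*40)*(-3 - 3) = 600*(-6) = -3600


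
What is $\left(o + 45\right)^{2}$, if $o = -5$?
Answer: $1600$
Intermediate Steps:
$\left(o + 45\right)^{2} = \left(-5 + 45\right)^{2} = 40^{2} = 1600$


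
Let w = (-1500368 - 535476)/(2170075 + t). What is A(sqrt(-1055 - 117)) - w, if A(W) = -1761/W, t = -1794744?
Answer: 2035844/375331 + 1761*I*sqrt(293)/586 ≈ 5.4241 + 51.439*I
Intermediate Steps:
w = -2035844/375331 (w = (-1500368 - 535476)/(2170075 - 1794744) = -2035844/375331 ≈ -5.4241)
A(sqrt(-1055 - 117)) - w = -1761/sqrt(-1055 - 117) - 1*(-2035844/375331) = -1761*(-I*sqrt(293)/586) + 2035844/375331 = -(-1761)*I*sqrt(293)/586 + 2035844/375331 = 1761*I*sqrt(293)/586 + 2035844/375331 = 2035844/375331 + 1761*I*sqrt(293)/586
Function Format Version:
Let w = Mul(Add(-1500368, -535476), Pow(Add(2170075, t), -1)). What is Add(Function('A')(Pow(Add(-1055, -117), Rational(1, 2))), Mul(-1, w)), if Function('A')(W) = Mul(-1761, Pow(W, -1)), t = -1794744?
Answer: Add(Rational(2035844, 375331), Mul(Rational(1761, 586), I, Pow(293, Rational(1, 2)))) ≈ Add(5.4241, Mul(51.439, I))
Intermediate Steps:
w = Rational(-2035844, 375331) (w = Mul(Add(-1500368, -535476), Pow(Add(2170075, -1794744), -1)) = Mul(-2035844, Pow(375331, -1)) = Mul(-2035844, Rational(1, 375331)) = Rational(-2035844, 375331) ≈ -5.4241)
Add(Function('A')(Pow(Add(-1055, -117), Rational(1, 2))), Mul(-1, w)) = Add(Mul(-1761, Pow(Pow(Add(-1055, -117), Rational(1, 2)), -1)), Mul(-1, Rational(-2035844, 375331))) = Add(Mul(-1761, Pow(Pow(-1172, Rational(1, 2)), -1)), Rational(2035844, 375331)) = Add(Mul(-1761, Pow(Mul(2, I, Pow(293, Rational(1, 2))), -1)), Rational(2035844, 375331)) = Add(Mul(-1761, Mul(Rational(-1, 586), I, Pow(293, Rational(1, 2)))), Rational(2035844, 375331)) = Add(Mul(Rational(1761, 586), I, Pow(293, Rational(1, 2))), Rational(2035844, 375331)) = Add(Rational(2035844, 375331), Mul(Rational(1761, 586), I, Pow(293, Rational(1, 2))))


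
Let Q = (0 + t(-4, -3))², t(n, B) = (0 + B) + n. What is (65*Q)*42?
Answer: 133770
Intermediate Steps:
t(n, B) = B + n
Q = 49 (Q = (0 + (-3 - 4))² = (0 - 7)² = (-7)² = 49)
(65*Q)*42 = (65*49)*42 = 3185*42 = 133770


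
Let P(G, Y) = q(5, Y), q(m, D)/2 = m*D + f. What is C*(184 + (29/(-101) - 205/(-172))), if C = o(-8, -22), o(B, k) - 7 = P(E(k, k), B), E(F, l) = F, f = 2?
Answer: -221639385/17372 ≈ -12758.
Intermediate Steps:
q(m, D) = 4 + 2*D*m (q(m, D) = 2*(m*D + 2) = 2*(D*m + 2) = 2*(2 + D*m) = 4 + 2*D*m)
P(G, Y) = 4 + 10*Y (P(G, Y) = 4 + 2*Y*5 = 4 + 10*Y)
o(B, k) = 11 + 10*B (o(B, k) = 7 + (4 + 10*B) = 11 + 10*B)
C = -69 (C = 11 + 10*(-8) = 11 - 80 = -69)
C*(184 + (29/(-101) - 205/(-172))) = -69*(184 + (29/(-101) - 205/(-172))) = -69*(184 + (29*(-1/101) - 205*(-1/172))) = -69*(184 + (-29/101 + 205/172)) = -69*(184 + 15717/17372) = -69*3212165/17372 = -221639385/17372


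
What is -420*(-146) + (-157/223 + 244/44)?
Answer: 150429836/2453 ≈ 61325.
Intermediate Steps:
-420*(-146) + (-157/223 + 244/44) = 61320 + (-157*1/223 + 244*(1/44)) = 61320 + (-157/223 + 61/11) = 61320 + 11876/2453 = 150429836/2453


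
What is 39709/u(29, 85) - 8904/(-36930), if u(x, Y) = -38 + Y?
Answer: 244478643/289285 ≈ 845.11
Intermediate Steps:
39709/u(29, 85) - 8904/(-36930) = 39709/(-38 + 85) - 8904/(-36930) = 39709/47 - 8904*(-1/36930) = 39709*(1/47) + 1484/6155 = 39709/47 + 1484/6155 = 244478643/289285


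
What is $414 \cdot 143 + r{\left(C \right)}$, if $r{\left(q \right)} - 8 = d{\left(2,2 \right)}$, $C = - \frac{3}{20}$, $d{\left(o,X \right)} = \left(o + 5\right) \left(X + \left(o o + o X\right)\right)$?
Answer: $59280$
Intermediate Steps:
$d{\left(o,X \right)} = \left(5 + o\right) \left(X + o^{2} + X o\right)$ ($d{\left(o,X \right)} = \left(5 + o\right) \left(X + \left(o^{2} + X o\right)\right) = \left(5 + o\right) \left(X + o^{2} + X o\right)$)
$C = - \frac{3}{20}$ ($C = \left(-3\right) \frac{1}{20} = - \frac{3}{20} \approx -0.15$)
$r{\left(q \right)} = 78$ ($r{\left(q \right)} = 8 + \left(2^{3} + 5 \cdot 2 + 5 \cdot 2^{2} + 2 \cdot 2^{2} + 6 \cdot 2 \cdot 2\right) = 8 + \left(8 + 10 + 5 \cdot 4 + 2 \cdot 4 + 24\right) = 8 + \left(8 + 10 + 20 + 8 + 24\right) = 8 + 70 = 78$)
$414 \cdot 143 + r{\left(C \right)} = 414 \cdot 143 + 78 = 59202 + 78 = 59280$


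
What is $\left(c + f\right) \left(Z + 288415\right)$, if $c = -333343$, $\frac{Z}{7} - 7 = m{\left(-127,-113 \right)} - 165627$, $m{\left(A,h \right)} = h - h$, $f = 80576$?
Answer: $220141099475$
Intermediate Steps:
$m{\left(A,h \right)} = 0$
$Z = -1159340$ ($Z = 49 + 7 \left(0 - 165627\right) = 49 + 7 \left(-165627\right) = 49 - 1159389 = -1159340$)
$\left(c + f\right) \left(Z + 288415\right) = \left(-333343 + 80576\right) \left(-1159340 + 288415\right) = \left(-252767\right) \left(-870925\right) = 220141099475$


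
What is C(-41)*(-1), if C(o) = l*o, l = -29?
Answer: -1189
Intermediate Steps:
C(o) = -29*o
C(-41)*(-1) = -29*(-41)*(-1) = 1189*(-1) = -1189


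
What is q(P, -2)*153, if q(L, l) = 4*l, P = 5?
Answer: -1224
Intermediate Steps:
q(P, -2)*153 = (4*(-2))*153 = -8*153 = -1224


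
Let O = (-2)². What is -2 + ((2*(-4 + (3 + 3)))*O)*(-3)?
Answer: -50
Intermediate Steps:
O = 4
-2 + ((2*(-4 + (3 + 3)))*O)*(-3) = -2 + ((2*(-4 + (3 + 3)))*4)*(-3) = -2 + ((2*(-4 + 6))*4)*(-3) = -2 + ((2*2)*4)*(-3) = -2 + (4*4)*(-3) = -2 + 16*(-3) = -2 - 48 = -50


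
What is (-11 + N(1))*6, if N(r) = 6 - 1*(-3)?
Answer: -12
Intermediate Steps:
N(r) = 9 (N(r) = 6 + 3 = 9)
(-11 + N(1))*6 = (-11 + 9)*6 = -2*6 = -12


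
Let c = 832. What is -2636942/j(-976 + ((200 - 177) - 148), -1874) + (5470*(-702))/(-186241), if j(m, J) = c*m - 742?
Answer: 2005731934291/85370453267 ≈ 23.494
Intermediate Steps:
j(m, J) = -742 + 832*m (j(m, J) = 832*m - 742 = -742 + 832*m)
-2636942/j(-976 + ((200 - 177) - 148), -1874) + (5470*(-702))/(-186241) = -2636942/(-742 + 832*(-976 + ((200 - 177) - 148))) + (5470*(-702))/(-186241) = -2636942/(-742 + 832*(-976 + (23 - 148))) - 3839940*(-1/186241) = -2636942/(-742 + 832*(-976 - 125)) + 3839940/186241 = -2636942/(-742 + 832*(-1101)) + 3839940/186241 = -2636942/(-742 - 916032) + 3839940/186241 = -2636942/(-916774) + 3839940/186241 = -2636942*(-1/916774) + 3839940/186241 = 1318471/458387 + 3839940/186241 = 2005731934291/85370453267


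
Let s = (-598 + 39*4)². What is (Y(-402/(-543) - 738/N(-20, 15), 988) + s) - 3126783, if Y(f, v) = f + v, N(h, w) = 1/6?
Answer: -531209345/181 ≈ -2.9349e+6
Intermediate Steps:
N(h, w) = ⅙
s = 195364 (s = (-598 + 156)² = (-442)² = 195364)
(Y(-402/(-543) - 738/N(-20, 15), 988) + s) - 3126783 = (((-402/(-543) - 738/⅙) + 988) + 195364) - 3126783 = (((-402*(-1/543) - 738*6) + 988) + 195364) - 3126783 = (((134/181 - 4428) + 988) + 195364) - 3126783 = ((-801334/181 + 988) + 195364) - 3126783 = (-622506/181 + 195364) - 3126783 = 34738378/181 - 3126783 = -531209345/181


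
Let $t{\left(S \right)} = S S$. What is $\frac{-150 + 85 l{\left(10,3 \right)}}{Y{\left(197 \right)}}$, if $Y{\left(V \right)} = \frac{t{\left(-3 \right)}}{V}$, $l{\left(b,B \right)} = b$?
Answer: $\frac{137900}{9} \approx 15322.0$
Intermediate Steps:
$t{\left(S \right)} = S^{2}$
$Y{\left(V \right)} = \frac{9}{V}$ ($Y{\left(V \right)} = \frac{\left(-3\right)^{2}}{V} = \frac{9}{V}$)
$\frac{-150 + 85 l{\left(10,3 \right)}}{Y{\left(197 \right)}} = \frac{-150 + 85 \cdot 10}{9 \cdot \frac{1}{197}} = \frac{-150 + 850}{9 \cdot \frac{1}{197}} = \frac{700}{\frac{9}{197}} = 700 \cdot \frac{197}{9} = \frac{137900}{9}$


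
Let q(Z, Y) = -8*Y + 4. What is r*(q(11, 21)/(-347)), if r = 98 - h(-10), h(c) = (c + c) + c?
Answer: 20992/347 ≈ 60.496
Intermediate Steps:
q(Z, Y) = 4 - 8*Y
h(c) = 3*c (h(c) = 2*c + c = 3*c)
r = 128 (r = 98 - 3*(-10) = 98 - 1*(-30) = 98 + 30 = 128)
r*(q(11, 21)/(-347)) = 128*((4 - 8*21)/(-347)) = 128*((4 - 168)*(-1/347)) = 128*(-164*(-1/347)) = 128*(164/347) = 20992/347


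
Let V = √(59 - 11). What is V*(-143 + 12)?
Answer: -524*√3 ≈ -907.59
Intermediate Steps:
V = 4*√3 (V = √48 = 4*√3 ≈ 6.9282)
V*(-143 + 12) = (4*√3)*(-143 + 12) = (4*√3)*(-131) = -524*√3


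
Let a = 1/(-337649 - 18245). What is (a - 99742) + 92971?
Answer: -2409758275/355894 ≈ -6771.0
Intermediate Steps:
a = -1/355894 (a = 1/(-355894) = -1/355894 ≈ -2.8098e-6)
(a - 99742) + 92971 = (-1/355894 - 99742) + 92971 = -35497579349/355894 + 92971 = -2409758275/355894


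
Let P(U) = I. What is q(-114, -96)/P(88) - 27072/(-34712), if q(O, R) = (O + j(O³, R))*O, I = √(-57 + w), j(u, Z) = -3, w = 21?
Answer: 3384/4339 - 2223*I ≈ 0.7799 - 2223.0*I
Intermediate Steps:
I = 6*I (I = √(-57 + 21) = √(-36) = 6*I ≈ 6.0*I)
P(U) = 6*I
q(O, R) = O*(-3 + O) (q(O, R) = (O - 3)*O = (-3 + O)*O = O*(-3 + O))
q(-114, -96)/P(88) - 27072/(-34712) = (-114*(-3 - 114))/((6*I)) - 27072/(-34712) = (-114*(-117))*(-I/6) - 27072*(-1/34712) = 13338*(-I/6) + 3384/4339 = -2223*I + 3384/4339 = 3384/4339 - 2223*I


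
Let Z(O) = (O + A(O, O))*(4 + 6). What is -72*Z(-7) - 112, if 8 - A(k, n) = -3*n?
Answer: 14288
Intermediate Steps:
A(k, n) = 8 + 3*n (A(k, n) = 8 - (-3)*n = 8 + 3*n)
Z(O) = 80 + 40*O (Z(O) = (O + (8 + 3*O))*(4 + 6) = (8 + 4*O)*10 = 80 + 40*O)
-72*Z(-7) - 112 = -72*(80 + 40*(-7)) - 112 = -72*(80 - 280) - 112 = -72*(-200) - 112 = 14400 - 112 = 14288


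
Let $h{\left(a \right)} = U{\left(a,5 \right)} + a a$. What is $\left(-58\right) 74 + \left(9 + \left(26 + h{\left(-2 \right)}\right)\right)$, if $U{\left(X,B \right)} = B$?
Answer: $-4248$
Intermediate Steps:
$h{\left(a \right)} = 5 + a^{2}$ ($h{\left(a \right)} = 5 + a a = 5 + a^{2}$)
$\left(-58\right) 74 + \left(9 + \left(26 + h{\left(-2 \right)}\right)\right) = \left(-58\right) 74 + \left(9 + \left(26 + \left(5 + \left(-2\right)^{2}\right)\right)\right) = -4292 + \left(9 + \left(26 + \left(5 + 4\right)\right)\right) = -4292 + \left(9 + \left(26 + 9\right)\right) = -4292 + \left(9 + 35\right) = -4292 + 44 = -4248$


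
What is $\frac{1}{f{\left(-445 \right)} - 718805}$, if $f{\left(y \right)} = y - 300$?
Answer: $- \frac{1}{719550} \approx -1.3898 \cdot 10^{-6}$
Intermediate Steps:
$f{\left(y \right)} = -300 + y$ ($f{\left(y \right)} = y - 300 = -300 + y$)
$\frac{1}{f{\left(-445 \right)} - 718805} = \frac{1}{\left(-300 - 445\right) - 718805} = \frac{1}{-745 - 718805} = \frac{1}{-719550} = - \frac{1}{719550}$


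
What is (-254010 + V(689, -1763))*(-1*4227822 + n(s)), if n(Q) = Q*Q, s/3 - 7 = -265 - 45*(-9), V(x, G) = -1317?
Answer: 1029820857507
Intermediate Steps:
s = 441 (s = 21 + 3*(-265 - 45*(-9)) = 21 + 3*(-265 + 405) = 21 + 3*140 = 21 + 420 = 441)
n(Q) = Q²
(-254010 + V(689, -1763))*(-1*4227822 + n(s)) = (-254010 - 1317)*(-1*4227822 + 441²) = -255327*(-4227822 + 194481) = -255327*(-4033341) = 1029820857507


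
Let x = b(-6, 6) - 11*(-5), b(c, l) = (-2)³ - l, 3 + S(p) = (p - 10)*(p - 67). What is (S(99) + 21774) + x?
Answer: 24660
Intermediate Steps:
S(p) = -3 + (-67 + p)*(-10 + p) (S(p) = -3 + (p - 10)*(p - 67) = -3 + (-10 + p)*(-67 + p) = -3 + (-67 + p)*(-10 + p))
b(c, l) = -8 - l
x = 41 (x = (-8 - 1*6) - 11*(-5) = (-8 - 6) + 55 = -14 + 55 = 41)
(S(99) + 21774) + x = ((667 + 99² - 77*99) + 21774) + 41 = ((667 + 9801 - 7623) + 21774) + 41 = (2845 + 21774) + 41 = 24619 + 41 = 24660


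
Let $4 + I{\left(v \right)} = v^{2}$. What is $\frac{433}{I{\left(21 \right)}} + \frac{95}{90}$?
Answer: $\frac{16097}{7866} \approx 2.0464$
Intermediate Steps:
$I{\left(v \right)} = -4 + v^{2}$
$\frac{433}{I{\left(21 \right)}} + \frac{95}{90} = \frac{433}{-4 + 21^{2}} + \frac{95}{90} = \frac{433}{-4 + 441} + 95 \cdot \frac{1}{90} = \frac{433}{437} + \frac{19}{18} = \frac{16097}{7866}$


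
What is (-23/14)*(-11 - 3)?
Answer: 23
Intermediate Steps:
(-23/14)*(-11 - 3) = -23*1/14*(-14) = -23/14*(-14) = 23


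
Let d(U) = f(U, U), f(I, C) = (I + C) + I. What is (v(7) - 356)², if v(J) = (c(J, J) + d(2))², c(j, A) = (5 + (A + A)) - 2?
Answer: 29929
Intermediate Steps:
f(I, C) = C + 2*I (f(I, C) = (C + I) + I = C + 2*I)
c(j, A) = 3 + 2*A (c(j, A) = (5 + 2*A) - 2 = 3 + 2*A)
d(U) = 3*U (d(U) = U + 2*U = 3*U)
v(J) = (9 + 2*J)² (v(J) = ((3 + 2*J) + 3*2)² = ((3 + 2*J) + 6)² = (9 + 2*J)²)
(v(7) - 356)² = ((9 + 2*7)² - 356)² = ((9 + 14)² - 356)² = (23² - 356)² = (529 - 356)² = 173² = 29929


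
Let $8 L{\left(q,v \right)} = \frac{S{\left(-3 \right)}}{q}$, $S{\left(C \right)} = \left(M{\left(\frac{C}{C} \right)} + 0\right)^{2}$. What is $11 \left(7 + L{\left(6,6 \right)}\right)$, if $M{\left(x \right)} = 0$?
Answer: $77$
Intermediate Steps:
$S{\left(C \right)} = 0$ ($S{\left(C \right)} = \left(0 + 0\right)^{2} = 0^{2} = 0$)
$L{\left(q,v \right)} = 0$ ($L{\left(q,v \right)} = \frac{0 \frac{1}{q}}{8} = \frac{1}{8} \cdot 0 = 0$)
$11 \left(7 + L{\left(6,6 \right)}\right) = 11 \left(7 + 0\right) = 11 \cdot 7 = 77$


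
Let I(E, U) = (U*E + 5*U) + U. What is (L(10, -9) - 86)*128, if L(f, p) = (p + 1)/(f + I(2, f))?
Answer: -495872/45 ≈ -11019.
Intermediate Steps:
I(E, U) = 6*U + E*U (I(E, U) = (E*U + 5*U) + U = (5*U + E*U) + U = 6*U + E*U)
L(f, p) = (1 + p)/(9*f) (L(f, p) = (p + 1)/(f + f*(6 + 2)) = (1 + p)/(f + f*8) = (1 + p)/(f + 8*f) = (1 + p)/((9*f)) = (1 + p)*(1/(9*f)) = (1 + p)/(9*f))
(L(10, -9) - 86)*128 = ((1/9)*(1 - 9)/10 - 86)*128 = ((1/9)*(1/10)*(-8) - 86)*128 = (-4/45 - 86)*128 = -3874/45*128 = -495872/45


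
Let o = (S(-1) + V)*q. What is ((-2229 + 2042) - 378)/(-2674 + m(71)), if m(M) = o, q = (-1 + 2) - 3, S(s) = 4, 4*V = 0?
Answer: 565/2682 ≈ 0.21066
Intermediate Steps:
V = 0 (V = (¼)*0 = 0)
q = -2 (q = 1 - 3 = -2)
o = -8 (o = (4 + 0)*(-2) = 4*(-2) = -8)
m(M) = -8
((-2229 + 2042) - 378)/(-2674 + m(71)) = ((-2229 + 2042) - 378)/(-2674 - 8) = (-187 - 378)/(-2682) = -565*(-1/2682) = 565/2682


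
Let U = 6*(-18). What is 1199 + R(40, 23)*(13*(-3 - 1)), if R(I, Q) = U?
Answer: 6815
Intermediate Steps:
U = -108
R(I, Q) = -108
1199 + R(40, 23)*(13*(-3 - 1)) = 1199 - 1404*(-3 - 1) = 1199 - 1404*(-4) = 1199 - 108*(-52) = 1199 + 5616 = 6815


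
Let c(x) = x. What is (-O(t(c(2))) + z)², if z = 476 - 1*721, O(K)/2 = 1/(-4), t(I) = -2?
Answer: 239121/4 ≈ 59780.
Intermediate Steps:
O(K) = -½ (O(K) = 2/(-4) = 2*(-¼) = -½)
z = -245 (z = 476 - 721 = -245)
(-O(t(c(2))) + z)² = (-1*(-½) - 245)² = (½ - 245)² = (-489/2)² = 239121/4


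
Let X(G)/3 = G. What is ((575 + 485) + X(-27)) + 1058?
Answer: 2037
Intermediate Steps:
X(G) = 3*G
((575 + 485) + X(-27)) + 1058 = ((575 + 485) + 3*(-27)) + 1058 = (1060 - 81) + 1058 = 979 + 1058 = 2037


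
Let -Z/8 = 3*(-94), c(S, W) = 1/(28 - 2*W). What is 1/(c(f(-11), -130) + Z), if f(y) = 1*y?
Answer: 288/649729 ≈ 0.00044326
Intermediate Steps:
f(y) = y
Z = 2256 (Z = -24*(-94) = -8*(-282) = 2256)
1/(c(f(-11), -130) + Z) = 1/(-1/(-28 + 2*(-130)) + 2256) = 1/(-1/(-28 - 260) + 2256) = 1/(-1/(-288) + 2256) = 1/(-1*(-1/288) + 2256) = 1/(1/288 + 2256) = 1/(649729/288) = 288/649729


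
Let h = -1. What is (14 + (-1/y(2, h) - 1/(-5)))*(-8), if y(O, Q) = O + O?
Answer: -558/5 ≈ -111.60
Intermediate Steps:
y(O, Q) = 2*O
(14 + (-1/y(2, h) - 1/(-5)))*(-8) = (14 + (-1/(2*2) - 1/(-5)))*(-8) = (14 + (-1/4 - 1*(-⅕)))*(-8) = (14 + (-1*¼ + ⅕))*(-8) = (14 + (-¼ + ⅕))*(-8) = (14 - 1/20)*(-8) = (279/20)*(-8) = -558/5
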